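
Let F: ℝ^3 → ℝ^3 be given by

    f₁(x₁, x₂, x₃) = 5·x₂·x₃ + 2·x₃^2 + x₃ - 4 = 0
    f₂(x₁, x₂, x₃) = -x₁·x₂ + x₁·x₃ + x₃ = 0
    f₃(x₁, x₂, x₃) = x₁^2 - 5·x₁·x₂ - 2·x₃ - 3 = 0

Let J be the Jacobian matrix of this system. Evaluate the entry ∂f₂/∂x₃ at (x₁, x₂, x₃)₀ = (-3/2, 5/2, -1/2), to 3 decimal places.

-0.500

∂f₂/∂x₃ = x₁ + 1.
At (-3/2, 5/2, -1/2) this is -0.500.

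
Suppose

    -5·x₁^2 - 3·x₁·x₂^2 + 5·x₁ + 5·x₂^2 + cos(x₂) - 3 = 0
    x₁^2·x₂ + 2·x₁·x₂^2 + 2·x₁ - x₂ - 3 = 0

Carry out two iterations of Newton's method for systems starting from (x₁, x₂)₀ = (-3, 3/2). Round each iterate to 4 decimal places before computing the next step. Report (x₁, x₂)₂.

(0.8504, -0.7992)

At (-3, 3/2): F = (-31.429263, -10.5000).
Jacobian J = [[-10·x₁ - 3·x₂^2 + 5, -6·x₁·x₂ + 10·x₂ - sin(x₂)], [2·x₁·x₂ + 2·x₂^2 + 2, x₁^2 + 4·x₁·x₂ - 1]].
At the point, J = [[28.2500, 41.002505], [-2.5000, -10.0000]] (det J = -179.993737).
Solving J·Δ = −F gives Δ = (4.1380, -2.0845).
Then the next iterate is (x₁, x₂)₁ = (1.1380, -0.5845).
Round to (1.1380, -0.5845) and repeat: F = (-2.409390, -0.118880), J = [[-7.404921, -1.302252], [1.352958, -2.3656]].
Δ = (-0.2876, -0.2147), so (x₁, x₂)₂ = (0.8504, -0.7992).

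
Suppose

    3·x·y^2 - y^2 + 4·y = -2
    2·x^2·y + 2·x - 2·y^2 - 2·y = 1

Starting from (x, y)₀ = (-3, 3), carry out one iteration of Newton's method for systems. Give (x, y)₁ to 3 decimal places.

At (-3, 3): F = (-76.000, 23.000).
Jacobian J = [[3·y^2, 6·x·y - 2·y + 4], [4·x·y + 2, 2·x^2 - 4·y - 2]].
At the point, J = [[27.000, -56.000], [-34.000, 4.000]] (det J = -1796.000).
Solving J·Δ = −F gives Δ = (0.548, -1.093).
Then the next iterate is (x, y)₁ = (-2.452, 1.907).

(-2.452, 1.907)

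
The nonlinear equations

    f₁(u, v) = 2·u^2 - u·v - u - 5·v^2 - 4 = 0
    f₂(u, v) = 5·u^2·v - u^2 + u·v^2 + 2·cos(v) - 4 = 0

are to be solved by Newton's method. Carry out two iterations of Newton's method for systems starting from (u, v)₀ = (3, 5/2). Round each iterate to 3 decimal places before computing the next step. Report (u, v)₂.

(1.965, 0.685)

At (3, 5/2): F = (-27.750, 116.64771).
Jacobian J = [[4·u - v - 1, -u - 10·v], [10·u·v - 2·u + v^2, 5·u^2 + 2·u·v - 2·sin(v)]].
At the point, J = [[8.500, -28.000], [75.250, 58.80306]] (det J = 2606.82597).
Solving J·Δ = −F gives Δ = (-0.627, -1.181).
Then the next iterate is (u, v)₁ = (2.373, 1.319).
Round to (2.373, 1.319) and repeat: F = (-6.93953, 32.13291), J = [[7.173, -15.563], [28.29363, 32.47869]].
Δ = (-0.408, -0.634), so (u, v)₂ = (1.965, 0.685).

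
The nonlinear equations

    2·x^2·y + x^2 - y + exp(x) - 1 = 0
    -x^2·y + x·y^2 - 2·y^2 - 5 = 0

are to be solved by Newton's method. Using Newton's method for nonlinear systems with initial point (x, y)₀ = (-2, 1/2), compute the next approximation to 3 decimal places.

At (-2, 1/2): F = (6.63534, -8.000).
Jacobian J = [[4·x·y + 2·x + exp(x), 2·x^2 - 1], [-2·x·y + y^2, -x^2 + 2·x·y - 4·y]].
At the point, J = [[-7.86466, 7.000], [2.250, -8.000]] (det J = 47.16732).
Solving J·Δ = −F gives Δ = (-0.062, -1.017).
Then the next iterate is (x, y)₁ = (-2.062, -0.517).

(-2.062, -0.517)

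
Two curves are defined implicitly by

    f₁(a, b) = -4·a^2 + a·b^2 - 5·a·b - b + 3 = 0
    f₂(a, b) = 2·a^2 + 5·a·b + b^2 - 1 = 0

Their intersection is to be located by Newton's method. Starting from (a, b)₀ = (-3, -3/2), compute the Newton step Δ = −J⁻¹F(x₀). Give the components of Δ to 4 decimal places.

At (-3, -3/2): F = (-60.7500, 41.7500).
Jacobian J = [[-8·a + b^2 - 5·b, 2·a·b - 5·a - 1], [4·a + 5·b, 5·a + 2·b]].
At the point, J = [[33.7500, 23.0000], [-19.5000, -18.0000]] (det J = -159.0000).
Solving J·Δ = −F gives Δ = (0.8381, 1.4116).

(0.8381, 1.4116)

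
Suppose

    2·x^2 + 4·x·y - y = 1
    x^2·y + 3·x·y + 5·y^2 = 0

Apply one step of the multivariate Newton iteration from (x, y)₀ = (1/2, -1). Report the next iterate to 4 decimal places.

(0.0549, -0.3902)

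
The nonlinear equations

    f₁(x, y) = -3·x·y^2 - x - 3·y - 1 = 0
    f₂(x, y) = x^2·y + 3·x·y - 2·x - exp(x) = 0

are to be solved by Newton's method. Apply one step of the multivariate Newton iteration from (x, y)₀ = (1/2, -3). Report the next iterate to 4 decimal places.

(-0.3218, -5.8350)

At (1/2, -3): F = (-6.0000, -7.898721).
Jacobian J = [[-3·y^2 - 1, -6·x·y - 3], [2·x·y + 3·y - exp(x) - 2, x^2 + 3·x]].
At the point, J = [[-28.0000, 6.0000], [-15.648721, 1.7500]] (det J = 44.892328).
Solving J·Δ = −F gives Δ = (-0.8218, -2.8350).
Then the next iterate is (x, y)₁ = (-0.3218, -5.8350).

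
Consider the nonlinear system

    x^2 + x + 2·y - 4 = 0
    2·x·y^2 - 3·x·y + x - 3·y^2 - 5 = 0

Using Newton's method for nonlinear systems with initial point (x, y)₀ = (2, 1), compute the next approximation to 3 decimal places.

(2.000, -1.000)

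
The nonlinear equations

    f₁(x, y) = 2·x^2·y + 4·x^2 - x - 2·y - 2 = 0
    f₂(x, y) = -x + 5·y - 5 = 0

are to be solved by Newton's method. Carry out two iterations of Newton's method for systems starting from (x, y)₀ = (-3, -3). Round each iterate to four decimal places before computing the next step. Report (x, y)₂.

(-1.5421, 0.6916)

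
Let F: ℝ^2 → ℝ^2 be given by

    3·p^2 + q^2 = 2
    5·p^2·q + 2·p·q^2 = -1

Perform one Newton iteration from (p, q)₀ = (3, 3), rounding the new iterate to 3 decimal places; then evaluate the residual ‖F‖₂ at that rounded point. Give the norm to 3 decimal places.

At (3, 3): F = (34.000, 190.000).
Jacobian J = [[6·p, 2·q], [10·p·q + 2·q^2, 5·p^2 + 4·p·q]].
At the point, J = [[18.000, 6.000], [108.000, 81.000]] (det J = 810.000).
Solving J·Δ = −F gives Δ = (-1.993, 0.311).
Then the next iterate is (p, q)₁ = (1.007, 3.311).
Re-evaluating at (1.007, 3.311): F = (12.00487, 39.86650), so ‖F‖₂ = 41.635.

41.635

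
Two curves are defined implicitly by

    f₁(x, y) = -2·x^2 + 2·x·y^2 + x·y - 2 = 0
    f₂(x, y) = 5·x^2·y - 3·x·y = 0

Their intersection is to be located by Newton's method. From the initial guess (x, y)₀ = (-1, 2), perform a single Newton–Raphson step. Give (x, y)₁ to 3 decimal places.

(-0.738, 0.852)

At (-1, 2): F = (-14.000, 16.000).
Jacobian J = [[-4·x + 2·y^2 + y, 4·x·y + x], [10·x·y - 3·y, 5·x^2 - 3·x]].
At the point, J = [[14.000, -9.000], [-26.000, 8.000]] (det J = -122.000).
Solving J·Δ = −F gives Δ = (0.262, -1.148).
Then the next iterate is (x, y)₁ = (-0.738, 0.852).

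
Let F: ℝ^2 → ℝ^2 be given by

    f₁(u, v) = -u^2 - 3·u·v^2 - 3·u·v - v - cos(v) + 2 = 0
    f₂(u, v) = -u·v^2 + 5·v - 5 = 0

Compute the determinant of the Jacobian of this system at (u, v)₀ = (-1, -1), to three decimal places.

1.159

J = [[-2·u - 3·v^2 - 3·v, -6·u·v - 3·u + sin(v) - 1], [-v^2, -2·u·v + 5]].
At the point, J = [[2.000, -4.84147], [-1.000, 3.000]].
det J = 1.159.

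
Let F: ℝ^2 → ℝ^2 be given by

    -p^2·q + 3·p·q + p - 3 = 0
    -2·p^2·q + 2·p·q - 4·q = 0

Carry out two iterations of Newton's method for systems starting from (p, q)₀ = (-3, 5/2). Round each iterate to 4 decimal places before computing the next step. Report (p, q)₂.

At (-3, 5/2): F = (-51.0000, -70.0000).
Jacobian J = [[-2·p·q + 3·q + 1, -p^2 + 3·p], [-4·p·q + 2·q, -2·p^2 + 2·p - 4]].
At the point, J = [[23.5000, -18.0000], [35.0000, -28.0000]] (det J = -28.0000).
Solving J·Δ = −F gives Δ = (6.0000, 5.0000).
Then the next iterate is (p, q)₁ = (3.0000, 7.5000).
Round to (3.0000, 7.5000) and repeat: F = (0.0000, -120.0000), J = [[-21.5000, 0.0000], [-75.0000, -16.0000]].
Δ = (0.0000, -7.5000), so (p, q)₂ = (3.0000, 0.0000).

(3.0000, 0.0000)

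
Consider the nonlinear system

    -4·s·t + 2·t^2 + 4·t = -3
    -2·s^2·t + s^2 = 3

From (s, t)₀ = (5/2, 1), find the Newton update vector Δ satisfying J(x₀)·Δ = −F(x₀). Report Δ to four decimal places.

At (5/2, 1): F = (-1.0000, -9.2500).
Jacobian J = [[-4·t, -4·s + 4·t + 4], [-4·s·t + 2·s, -2·s^2]].
At the point, J = [[-4.0000, -2.0000], [-5.0000, -12.5000]] (det J = 40.0000).
Solving J·Δ = −F gives Δ = (0.1500, -0.8000).

(0.1500, -0.8000)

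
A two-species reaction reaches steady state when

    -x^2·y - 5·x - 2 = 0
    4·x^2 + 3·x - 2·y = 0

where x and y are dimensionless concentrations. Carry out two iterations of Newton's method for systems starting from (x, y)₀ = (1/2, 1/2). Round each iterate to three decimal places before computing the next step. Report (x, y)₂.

(-0.378, -0.312)

At (1/2, 1/2): F = (-4.625, 1.500).
Jacobian J = [[-2·x·y - 5, -x^2], [8·x + 3, -2]].
At the point, J = [[-5.500, -0.250], [7.000, -2.000]] (det J = 12.750).
Solving J·Δ = −F gives Δ = (-0.755, -1.892).
Then the next iterate is (x, y)₁ = (-0.255, -1.392).
Round to (-0.255, -1.392) and repeat: F = (-0.63449, 2.27910), J = [[-5.70992, -0.06502], [0.960, -2.000]].
Δ = (-0.123, 1.080), so (x, y)₂ = (-0.378, -0.312).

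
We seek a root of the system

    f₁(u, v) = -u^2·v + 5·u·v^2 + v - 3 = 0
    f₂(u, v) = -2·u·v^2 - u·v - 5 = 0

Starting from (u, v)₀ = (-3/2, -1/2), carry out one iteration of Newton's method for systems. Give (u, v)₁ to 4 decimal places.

(-101.8333, -3.8333)

At (-3/2, -1/2): F = (-4.2500, -5.0000).
Jacobian J = [[-2·u·v + 5·v^2, -u^2 + 10·u·v + 1], [-2·v^2 - v, -4·u·v - u]].
At the point, J = [[-0.2500, 6.2500], [0.0000, -1.5000]] (det J = 0.3750).
Solving J·Δ = −F gives Δ = (-100.3333, -3.3333).
Then the next iterate is (u, v)₁ = (-101.8333, -3.8333).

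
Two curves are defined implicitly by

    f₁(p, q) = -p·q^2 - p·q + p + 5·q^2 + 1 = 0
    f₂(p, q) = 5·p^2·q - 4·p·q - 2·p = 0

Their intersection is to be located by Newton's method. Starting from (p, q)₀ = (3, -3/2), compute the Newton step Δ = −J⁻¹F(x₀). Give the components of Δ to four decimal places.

(-0.1954, 1.4390)

At (3, -3/2): F = (13.0000, -55.5000).
Jacobian J = [[-q^2 - q + 1, -2·p·q - p + 10·q], [10·p·q - 4·q - 2, 5·p^2 - 4·p]].
At the point, J = [[0.2500, -9.0000], [-41.0000, 33.0000]] (det J = -360.7500).
Solving J·Δ = −F gives Δ = (-0.1954, 1.4390).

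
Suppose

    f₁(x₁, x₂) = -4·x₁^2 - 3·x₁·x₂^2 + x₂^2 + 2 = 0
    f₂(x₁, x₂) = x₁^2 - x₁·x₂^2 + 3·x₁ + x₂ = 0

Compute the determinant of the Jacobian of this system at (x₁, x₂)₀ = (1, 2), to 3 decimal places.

J = [[-8·x₁ - 3·x₂^2, -6·x₁·x₂ + 2·x₂], [2·x₁ - x₂^2 + 3, -2·x₁·x₂ + 1]].
At the point, J = [[-20.000, -8.000], [1.000, -3.000]].
det J = 68.000.

68.000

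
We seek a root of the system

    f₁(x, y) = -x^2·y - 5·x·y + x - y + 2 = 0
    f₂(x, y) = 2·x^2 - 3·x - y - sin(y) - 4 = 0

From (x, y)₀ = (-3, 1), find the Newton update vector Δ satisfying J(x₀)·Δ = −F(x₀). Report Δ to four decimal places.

At (-3, 1): F = (4.0000, 21.158529).
Jacobian J = [[-2·x·y - 5·y + 1, -x^2 - 5·x - 1], [4·x - 3, -cos(y) - 1]].
At the point, J = [[2.0000, 5.0000], [-15.0000, -1.540302]] (det J = 71.919395).
Solving J·Δ = −F gives Δ = (1.5567, -1.4227).

(1.5567, -1.4227)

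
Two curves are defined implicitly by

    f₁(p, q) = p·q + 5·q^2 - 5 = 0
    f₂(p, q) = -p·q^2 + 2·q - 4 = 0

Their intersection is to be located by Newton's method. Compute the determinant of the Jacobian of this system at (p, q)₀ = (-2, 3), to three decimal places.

294.000

J = [[q, p + 10·q], [-q^2, -2·p·q + 2]].
At the point, J = [[3.000, 28.000], [-9.000, 14.000]].
det J = 294.000.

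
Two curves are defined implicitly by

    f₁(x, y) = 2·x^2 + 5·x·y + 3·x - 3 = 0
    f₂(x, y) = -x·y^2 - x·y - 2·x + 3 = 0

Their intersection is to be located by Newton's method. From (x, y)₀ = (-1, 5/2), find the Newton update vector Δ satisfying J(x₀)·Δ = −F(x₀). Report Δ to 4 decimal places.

(1.9836, 1.2623)

At (-1, 5/2): F = (-16.5000, 13.7500).
Jacobian J = [[4·x + 5·y + 3, 5·x], [-y^2 - y - 2, -2·x·y - x]].
At the point, J = [[11.5000, -5.0000], [-10.7500, 6.0000]] (det J = 15.2500).
Solving J·Δ = −F gives Δ = (1.9836, 1.2623).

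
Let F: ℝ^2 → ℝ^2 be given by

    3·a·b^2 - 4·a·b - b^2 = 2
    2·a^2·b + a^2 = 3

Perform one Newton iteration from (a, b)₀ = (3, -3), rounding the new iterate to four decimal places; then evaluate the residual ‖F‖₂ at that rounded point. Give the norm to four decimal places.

34.1161

At (3, -3): F = (106.0000, -48.0000).
Jacobian J = [[3·b^2 - 4·b, 6·a·b - 4·a - 2·b], [4·a·b + 2·a, 2·a^2]].
At the point, J = [[39.0000, -60.0000], [-30.0000, 18.0000]] (det J = -1098.0000).
Solving J·Δ = −F gives Δ = (-0.8852, 1.1913).
Then the next iterate is (a, b)₁ = (2.1148, -1.8087).
Re-evaluating at (2.1148, -1.8087): F = (30.783802, -14.706005), so ‖F‖₂ = 34.1161.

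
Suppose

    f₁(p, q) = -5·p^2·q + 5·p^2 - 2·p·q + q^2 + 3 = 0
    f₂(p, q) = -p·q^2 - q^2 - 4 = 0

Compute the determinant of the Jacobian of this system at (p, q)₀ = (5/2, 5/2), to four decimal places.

548.4375

J = [[-10·p·q + 10·p - 2·q, -5·p^2 - 2·p + 2·q], [-q^2, -2·p·q - 2·q]].
At the point, J = [[-42.5000, -31.2500], [-6.2500, -17.5000]].
det J = 548.4375.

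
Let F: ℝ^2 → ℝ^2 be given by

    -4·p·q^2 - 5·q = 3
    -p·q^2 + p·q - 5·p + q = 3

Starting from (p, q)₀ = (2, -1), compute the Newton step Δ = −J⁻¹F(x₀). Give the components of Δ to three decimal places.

At (2, -1): F = (-6.000, -18.000).
Jacobian J = [[-4·q^2, -8·p·q - 5], [-q^2 + q - 5, -2·p·q + p + 1]].
At the point, J = [[-4.000, 11.000], [-7.000, 7.000]] (det J = 49.000).
Solving J·Δ = −F gives Δ = (-3.184, -0.612).

(-3.184, -0.612)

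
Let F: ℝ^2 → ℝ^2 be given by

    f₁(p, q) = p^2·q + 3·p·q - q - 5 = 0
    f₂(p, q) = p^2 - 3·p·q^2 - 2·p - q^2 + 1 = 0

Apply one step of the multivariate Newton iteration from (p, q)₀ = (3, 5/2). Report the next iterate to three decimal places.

At (3, 5/2): F = (37.500, -58.500).
Jacobian J = [[2·p·q + 3·q, p^2 + 3·p - 1], [2·p - 3·q^2 - 2, -6·p·q - 2·q]].
At the point, J = [[22.500, 17.000], [-14.750, -50.000]] (det J = -874.250).
Solving J·Δ = −F gives Δ = (-1.007, -0.873).
Then the next iterate is (p, q)₁ = (1.993, 1.627).

(1.993, 1.627)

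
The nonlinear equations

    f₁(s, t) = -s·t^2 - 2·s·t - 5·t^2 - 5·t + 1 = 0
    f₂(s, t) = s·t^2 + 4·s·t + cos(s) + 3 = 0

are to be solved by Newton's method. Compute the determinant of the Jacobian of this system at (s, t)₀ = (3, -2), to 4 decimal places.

86.9635

J = [[-t^2 - 2·t, -2·s·t - 2·s - 10·t - 5], [t^2 + 4·t - sin(s), 2·s·t + 4·s]].
At the point, J = [[0.0000, 21.0000], [-4.141120, 0.0000]].
det J = 86.9635.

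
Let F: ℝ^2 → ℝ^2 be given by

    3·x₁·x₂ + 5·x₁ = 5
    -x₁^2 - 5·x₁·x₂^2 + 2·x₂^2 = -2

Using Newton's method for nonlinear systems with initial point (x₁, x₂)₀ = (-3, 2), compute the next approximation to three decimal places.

(0.272, 1.777)

At (-3, 2): F = (-38.000, 61.000).
Jacobian J = [[3·x₂ + 5, 3·x₁], [-2·x₁ - 5·x₂^2, -10·x₁·x₂ + 4·x₂]].
At the point, J = [[11.000, -9.000], [-14.000, 68.000]] (det J = 622.000).
Solving J·Δ = −F gives Δ = (3.272, -0.223).
Then the next iterate is (x₁, x₂)₁ = (0.272, 1.777).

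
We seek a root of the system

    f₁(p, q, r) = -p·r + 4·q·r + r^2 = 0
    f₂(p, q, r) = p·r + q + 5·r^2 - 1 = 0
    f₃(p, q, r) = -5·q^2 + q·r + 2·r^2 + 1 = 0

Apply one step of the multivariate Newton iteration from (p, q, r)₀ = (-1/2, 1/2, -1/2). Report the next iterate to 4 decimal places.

At (-1/2, 1/2, -1/2): F = (-1.0000, 1.0000, 0.0000).
Jacobian J = [[-r, 4·r, -p + 4·q + 2·r], [r, 1, p + 10·r], [0, -10·q + r, q + 4·r]].
At the point, J = [[0.5000, -2.0000, 1.5000], [-0.5000, 1.0000, -5.5000], [0.0000, -5.5000, -1.5000]] (det J = -10.2500).
Solving J·Δ = −F gives Δ = (2.0000, 0.0000, 0.0000).
Then the next iterate is (p, q, r)₁ = (1.5000, 0.5000, -0.5000).

(1.5000, 0.5000, -0.5000)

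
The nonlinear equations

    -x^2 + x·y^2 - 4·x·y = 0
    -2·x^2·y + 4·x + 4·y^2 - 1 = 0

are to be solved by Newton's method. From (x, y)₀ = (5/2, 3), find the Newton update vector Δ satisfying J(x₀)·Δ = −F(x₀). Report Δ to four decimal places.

(5.1480, 10.9868)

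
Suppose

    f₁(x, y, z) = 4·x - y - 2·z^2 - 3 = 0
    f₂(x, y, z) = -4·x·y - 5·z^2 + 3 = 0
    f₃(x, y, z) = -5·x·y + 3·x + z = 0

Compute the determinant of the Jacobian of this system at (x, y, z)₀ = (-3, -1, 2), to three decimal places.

1700.000

J = [[4, -1, -4·z], [-4·y, -4·x, -10·z], [-5·y + 3, -5·x, 1]].
At the point, J = [[4.000, -1.000, -8.000], [4.000, 12.000, -20.000], [8.000, 15.000, 1.000]].
det J = 1700.000.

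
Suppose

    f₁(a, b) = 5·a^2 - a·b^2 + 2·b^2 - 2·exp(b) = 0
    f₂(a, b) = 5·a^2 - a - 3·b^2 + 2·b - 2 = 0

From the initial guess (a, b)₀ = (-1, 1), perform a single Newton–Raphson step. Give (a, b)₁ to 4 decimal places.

(-0.7621, 1.0957)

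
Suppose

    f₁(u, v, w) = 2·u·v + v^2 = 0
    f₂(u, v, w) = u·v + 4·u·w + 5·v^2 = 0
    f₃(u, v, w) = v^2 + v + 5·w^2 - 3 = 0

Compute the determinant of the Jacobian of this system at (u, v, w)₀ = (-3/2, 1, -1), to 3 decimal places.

-104.000

J = [[2·v, 2·u + 2·v, 0], [v + 4·w, u + 10·v, 4·u], [0, 2·v + 1, 10·w]].
At the point, J = [[2.000, -1.000, 0.000], [-3.000, 8.500, -6.000], [0.000, 3.000, -10.000]].
det J = -104.000.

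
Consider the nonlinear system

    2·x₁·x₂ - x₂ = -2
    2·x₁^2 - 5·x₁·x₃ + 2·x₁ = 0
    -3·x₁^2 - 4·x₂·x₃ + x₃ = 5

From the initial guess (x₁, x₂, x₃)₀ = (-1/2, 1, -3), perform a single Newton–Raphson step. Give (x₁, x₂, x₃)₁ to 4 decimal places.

(-0.3076, 1.1924, -0.9545)

At (-1/2, 1, -3): F = (0.0000, -8.0000, 3.2500).
Jacobian J = [[2·x₂, 2·x₁ - 1, 0], [4·x₁ - 5·x₃ + 2, 0, -5·x₁], [-6·x₁, -4·x₃, -4·x₂ + 1]].
At the point, J = [[2.0000, -2.0000, 0.0000], [15.0000, 0.0000, 2.5000], [3.0000, 12.0000, -3.0000]] (det J = -165.0000).
Solving J·Δ = −F gives Δ = (0.1924, 0.1924, 2.0455).
Then the next iterate is (x₁, x₂, x₃)₁ = (-0.3076, 1.1924, -0.9545).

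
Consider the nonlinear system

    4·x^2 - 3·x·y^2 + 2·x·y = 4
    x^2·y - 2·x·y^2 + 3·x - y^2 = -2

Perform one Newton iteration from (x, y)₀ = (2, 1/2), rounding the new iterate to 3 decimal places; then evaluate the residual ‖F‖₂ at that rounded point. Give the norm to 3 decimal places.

1436.587

At (2, 1/2): F = (12.500, 8.750).
Jacobian J = [[8·x - 3·y^2 + 2·y, -6·x·y + 2·x], [2·x·y - 2·y^2 + 3, x^2 - 4·x·y - 2·y]].
At the point, J = [[16.250, -2.000], [4.500, -1.000]] (det J = -7.250).
Solving J·Δ = −F gives Δ = (0.690, 11.853).
Then the next iterate is (x, y)₁ = (2.690, 12.353).
Re-evaluating at (2.690, 12.353): F = (-1140.05109, -874.10882), so ‖F‖₂ = 1436.587.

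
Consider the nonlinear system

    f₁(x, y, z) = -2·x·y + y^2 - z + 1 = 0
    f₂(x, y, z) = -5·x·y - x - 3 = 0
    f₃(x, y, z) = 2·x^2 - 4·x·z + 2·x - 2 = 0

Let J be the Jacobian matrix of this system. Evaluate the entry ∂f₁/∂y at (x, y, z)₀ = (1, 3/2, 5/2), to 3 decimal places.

1.000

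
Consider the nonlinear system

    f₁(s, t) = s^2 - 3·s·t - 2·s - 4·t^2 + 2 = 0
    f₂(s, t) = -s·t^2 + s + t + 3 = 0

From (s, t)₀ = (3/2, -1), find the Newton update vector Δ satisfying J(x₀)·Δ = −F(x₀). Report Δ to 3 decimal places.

(0.000, -0.500)

At (3/2, -1): F = (1.750, 2.000).
Jacobian J = [[2·s - 3·t - 2, -3·s - 8·t], [-t^2 + 1, -2·s·t + 1]].
At the point, J = [[4.000, 3.500], [0.000, 4.000]] (det J = 16.000).
Solving J·Δ = −F gives Δ = (0.000, -0.500).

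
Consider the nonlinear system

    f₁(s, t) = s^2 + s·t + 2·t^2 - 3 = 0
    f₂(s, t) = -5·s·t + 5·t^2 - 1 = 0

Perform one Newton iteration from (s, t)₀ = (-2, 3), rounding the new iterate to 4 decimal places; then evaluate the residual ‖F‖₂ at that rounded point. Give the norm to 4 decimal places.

17.5645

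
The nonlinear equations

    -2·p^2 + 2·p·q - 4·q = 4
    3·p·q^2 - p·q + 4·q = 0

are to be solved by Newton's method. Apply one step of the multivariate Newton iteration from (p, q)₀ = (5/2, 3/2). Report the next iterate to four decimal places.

(0.3117, 1.1818)

At (5/2, 3/2): F = (-15.0000, 19.1250).
Jacobian J = [[-4·p + 2·q, 2·p - 4], [3·q^2 - q, 6·p·q - p + 4]].
At the point, J = [[-7.0000, 1.0000], [5.2500, 24.0000]] (det J = -173.2500).
Solving J·Δ = −F gives Δ = (-2.1883, -0.3182).
Then the next iterate is (p, q)₁ = (0.3117, 1.1818).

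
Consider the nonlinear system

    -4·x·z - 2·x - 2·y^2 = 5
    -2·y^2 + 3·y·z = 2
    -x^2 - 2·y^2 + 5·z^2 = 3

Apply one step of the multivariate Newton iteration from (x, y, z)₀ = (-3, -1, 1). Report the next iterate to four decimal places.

At (-3, -1, 1): F = (11.0000, -7.0000, -9.0000).
Jacobian J = [[-4·z - 2, -4·y, -4·x], [0, -4·y + 3·z, 3·y], [-2·x, -4·y, 10·z]].
At the point, J = [[-6.0000, 4.0000, 12.0000], [0.0000, 7.0000, -3.0000], [6.0000, 4.0000, 10.0000]] (det J = -1068.0000).
Solving J·Δ = −F gives Δ = (1.6011, 0.8315, -0.3933).
Then the next iterate is (x, y, z)₁ = (-1.3989, -0.1685, 0.6067).

(-1.3989, -0.1685, 0.6067)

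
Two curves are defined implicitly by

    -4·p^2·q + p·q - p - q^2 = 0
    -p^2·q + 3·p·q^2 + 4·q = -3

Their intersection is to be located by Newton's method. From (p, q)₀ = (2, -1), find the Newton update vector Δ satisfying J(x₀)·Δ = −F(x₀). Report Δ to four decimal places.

(-0.2857, 0.5833)

At (2, -1): F = (11.0000, 9.0000).
Jacobian J = [[-8·p·q + q - 1, -4·p^2 + p - 2·q], [-2·p·q + 3·q^2, -p^2 + 6·p·q + 4]].
At the point, J = [[14.0000, -12.0000], [7.0000, -12.0000]] (det J = -84.0000).
Solving J·Δ = −F gives Δ = (-0.2857, 0.5833).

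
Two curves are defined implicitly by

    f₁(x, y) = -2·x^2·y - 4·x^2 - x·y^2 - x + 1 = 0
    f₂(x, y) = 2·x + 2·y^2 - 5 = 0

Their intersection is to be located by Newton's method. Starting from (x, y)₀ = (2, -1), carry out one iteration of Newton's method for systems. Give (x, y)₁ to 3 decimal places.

At (2, -1): F = (-11.000, 1.000).
Jacobian J = [[-4·x·y - 8·x - y^2 - 1, -2·x^2 - 2·x·y], [2, 4·y]].
At the point, J = [[-10.000, -4.000], [2.000, -4.000]] (det J = 48.000).
Solving J·Δ = −F gives Δ = (-1.000, -0.250).
Then the next iterate is (x, y)₁ = (1.000, -1.250).

(1.000, -1.250)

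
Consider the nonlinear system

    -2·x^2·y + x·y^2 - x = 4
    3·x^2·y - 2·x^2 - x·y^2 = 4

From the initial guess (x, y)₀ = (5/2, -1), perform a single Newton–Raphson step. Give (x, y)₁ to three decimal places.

At (5/2, -1): F = (8.500, -37.750).
Jacobian J = [[-4·x·y + y^2 - 1, -2·x^2 + 2·x·y], [6·x·y - 4·x - y^2, 3·x^2 - 2·x·y]].
At the point, J = [[10.000, -17.500], [-26.000, 23.750]] (det J = -217.500).
Solving J·Δ = −F gives Δ = (-2.109, -0.720).
Then the next iterate is (x, y)₁ = (0.391, -1.720).

(0.391, -1.720)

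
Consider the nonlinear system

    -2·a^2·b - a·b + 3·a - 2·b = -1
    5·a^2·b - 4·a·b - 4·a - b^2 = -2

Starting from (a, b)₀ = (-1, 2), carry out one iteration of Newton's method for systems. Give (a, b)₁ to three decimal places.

(-0.608, 0.510)

At (-1, 2): F = (-8.000, 20.000).
Jacobian J = [[-4·a·b - b + 3, -2·a^2 - a - 2], [10·a·b - 4·b - 4, 5·a^2 - 4·a - 2·b]].
At the point, J = [[9.000, -3.000], [-32.000, 5.000]] (det J = -51.000).
Solving J·Δ = −F gives Δ = (0.392, -1.490).
Then the next iterate is (a, b)₁ = (-0.608, 0.510).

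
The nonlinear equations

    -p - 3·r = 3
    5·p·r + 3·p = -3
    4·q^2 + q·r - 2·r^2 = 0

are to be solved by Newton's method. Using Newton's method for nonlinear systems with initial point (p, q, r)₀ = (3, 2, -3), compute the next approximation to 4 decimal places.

(1.9412, 1.1584, -1.6471)

At (3, 2, -3): F = (3.0000, -33.0000, -8.0000).
Jacobian J = [[-1, 0, -3], [5·r + 3, 0, 5·p], [0, 8·q + r, q - 4·r]].
At the point, J = [[-1.0000, 0.0000, -3.0000], [-12.0000, 0.0000, 15.0000], [0.0000, 13.0000, 14.0000]] (det J = 663.0000).
Solving J·Δ = −F gives Δ = (-1.0588, -0.8416, 1.3529).
Then the next iterate is (p, q, r)₁ = (1.9412, 1.1584, -1.6471).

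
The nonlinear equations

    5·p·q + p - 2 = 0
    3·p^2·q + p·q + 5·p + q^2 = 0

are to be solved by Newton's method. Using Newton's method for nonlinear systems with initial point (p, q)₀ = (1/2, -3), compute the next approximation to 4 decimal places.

(0.2217, -0.9583)

At (1/2, -3): F = (-9.0000, 7.7500).
Jacobian J = [[5·q + 1, 5·p], [6·p·q + q + 5, 3·p^2 + p + 2·q]].
At the point, J = [[-14.0000, 2.5000], [-7.0000, -4.7500]] (det J = 84.0000).
Solving J·Δ = −F gives Δ = (-0.2783, 2.0417).
Then the next iterate is (p, q)₁ = (0.2217, -0.9583).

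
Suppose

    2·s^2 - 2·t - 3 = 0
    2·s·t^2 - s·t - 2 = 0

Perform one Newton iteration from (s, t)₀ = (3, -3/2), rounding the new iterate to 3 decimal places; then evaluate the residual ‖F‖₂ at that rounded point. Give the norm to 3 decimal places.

5.707

At (3, -3/2): F = (18.000, 16.000).
Jacobian J = [[4·s, -2], [2·t^2 - t, 4·s·t - s]].
At the point, J = [[12.000, -2.000], [6.000, -21.000]] (det J = -240.000).
Solving J·Δ = −F gives Δ = (-1.442, 0.350).
Then the next iterate is (s, t)₁ = (1.558, -1.150).
Re-evaluating at (1.558, -1.150): F = (4.15473, 3.91261), so ‖F‖₂ = 5.707.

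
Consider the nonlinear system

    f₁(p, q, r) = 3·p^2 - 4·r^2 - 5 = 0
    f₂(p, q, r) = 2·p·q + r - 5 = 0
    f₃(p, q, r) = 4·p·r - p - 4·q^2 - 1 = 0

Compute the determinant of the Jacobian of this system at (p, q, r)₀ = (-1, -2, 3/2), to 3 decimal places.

696.000

J = [[6·p, 0, -8·r], [2·q, 2·p, 1], [4·r - 1, -8·q, 4·p]].
At the point, J = [[-6.000, 0.000, -12.000], [-4.000, -2.000, 1.000], [5.000, 16.000, -4.000]].
det J = 696.000.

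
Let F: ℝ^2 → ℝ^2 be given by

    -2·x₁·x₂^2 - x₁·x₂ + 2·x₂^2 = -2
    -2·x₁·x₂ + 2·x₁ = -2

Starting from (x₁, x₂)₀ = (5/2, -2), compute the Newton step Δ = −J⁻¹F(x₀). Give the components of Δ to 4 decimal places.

(-5.0556, -2.6667)

At (5/2, -2): F = (-5.0000, 17.0000).
Jacobian J = [[-2·x₂^2 - x₂, -4·x₁·x₂ - x₁ + 4·x₂], [-2·x₂ + 2, -2·x₁]].
At the point, J = [[-6.0000, 9.5000], [6.0000, -5.0000]] (det J = -27.0000).
Solving J·Δ = −F gives Δ = (-5.0556, -2.6667).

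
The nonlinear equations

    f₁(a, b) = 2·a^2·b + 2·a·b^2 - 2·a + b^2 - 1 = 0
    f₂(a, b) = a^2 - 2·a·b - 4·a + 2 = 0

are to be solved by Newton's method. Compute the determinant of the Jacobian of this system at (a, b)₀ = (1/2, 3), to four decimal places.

90.5000

J = [[4·a·b + 2·b^2 - 2, 2·a^2 + 4·a·b + 2·b], [2·a - 2·b - 4, -2·a]].
At the point, J = [[22.0000, 12.5000], [-9.0000, -1.0000]].
det J = 90.5000.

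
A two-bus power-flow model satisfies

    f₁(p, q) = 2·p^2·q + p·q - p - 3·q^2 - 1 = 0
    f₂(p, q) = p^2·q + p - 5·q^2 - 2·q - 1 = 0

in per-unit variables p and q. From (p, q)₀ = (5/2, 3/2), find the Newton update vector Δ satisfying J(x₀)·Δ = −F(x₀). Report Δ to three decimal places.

(-0.512, -0.719)

At (5/2, 3/2): F = (12.250, -3.375).
Jacobian J = [[4·p·q + q - 1, 2·p^2 + p - 6·q], [2·p·q + 1, p^2 - 10·q - 2]].
At the point, J = [[15.500, 6.000], [8.500, -10.750]] (det J = -217.625).
Solving J·Δ = −F gives Δ = (-0.512, -0.719).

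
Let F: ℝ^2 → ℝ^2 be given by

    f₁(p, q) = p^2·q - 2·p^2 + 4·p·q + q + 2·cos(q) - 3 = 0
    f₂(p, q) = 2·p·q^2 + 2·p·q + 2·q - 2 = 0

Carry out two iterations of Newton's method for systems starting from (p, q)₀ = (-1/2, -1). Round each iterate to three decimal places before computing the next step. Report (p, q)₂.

(-1.576, -2.193)

At (-1/2, -1): F = (-1.66940, -4.000).
Jacobian J = [[2·p·q - 4·p + 4·q, p^2 + 4·p - 2·sin(q) + 1], [2·q^2 + 2·q, 4·p·q + 2·p + 2]].
At the point, J = [[-1.000, 0.93294], [0.000, 3.000]] (det J = -3.000).
Solving J·Δ = −F gives Δ = (-0.425, 1.333).
Then the next iterate is (p, q)₁ = (-0.925, 0.333).
Round to (-0.925, 0.333) and repeat: F = (-3.43529, -2.15519), J = [[4.41595, -2.49813], [0.88778, -1.08210]].
Δ = (-0.651, -2.526), so (p, q)₂ = (-1.576, -2.193).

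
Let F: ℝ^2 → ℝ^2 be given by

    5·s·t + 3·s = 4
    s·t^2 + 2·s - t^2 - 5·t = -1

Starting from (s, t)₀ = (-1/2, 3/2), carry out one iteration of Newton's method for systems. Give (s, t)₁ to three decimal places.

(0.181, 0.660)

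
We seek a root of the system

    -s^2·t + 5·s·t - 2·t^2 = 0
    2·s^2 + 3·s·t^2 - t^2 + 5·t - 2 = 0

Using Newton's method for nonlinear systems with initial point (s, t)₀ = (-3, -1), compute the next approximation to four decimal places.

(-1.7473, -0.5890)

At (-3, -1): F = (22.0000, 1.0000).
Jacobian J = [[-2·s·t + 5·t, -s^2 + 5·s - 4·t], [4·s + 3·t^2, 6·s·t - 2·t + 5]].
At the point, J = [[-11.0000, -20.0000], [-9.0000, 25.0000]] (det J = -455.0000).
Solving J·Δ = −F gives Δ = (1.2527, 0.4110).
Then the next iterate is (s, t)₁ = (-1.7473, -0.5890).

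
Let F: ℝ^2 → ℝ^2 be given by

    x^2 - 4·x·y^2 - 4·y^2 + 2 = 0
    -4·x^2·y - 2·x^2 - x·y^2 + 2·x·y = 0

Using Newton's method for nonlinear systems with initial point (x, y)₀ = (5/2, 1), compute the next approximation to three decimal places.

At (5/2, 1): F = (-5.750, -35.000).
Jacobian J = [[2·x - 4·y^2, -8·x·y - 8·y], [-8·x·y - 4·x - y^2 + 2·y, -4·x^2 - 2·x·y + 2·x]].
At the point, J = [[1.000, -28.000], [-29.000, -25.000]] (det J = -837.000).
Solving J·Δ = −F gives Δ = (-0.999, -0.241).
Then the next iterate is (x, y)₁ = (1.501, 0.759).

(1.501, 0.759)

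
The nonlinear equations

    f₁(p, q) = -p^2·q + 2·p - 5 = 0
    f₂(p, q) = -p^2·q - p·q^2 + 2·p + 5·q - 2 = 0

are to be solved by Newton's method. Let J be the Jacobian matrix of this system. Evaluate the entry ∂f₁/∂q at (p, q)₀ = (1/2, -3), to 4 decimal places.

-0.2500

∂f₁/∂q = -p^2.
At (1/2, -3) this is -0.2500.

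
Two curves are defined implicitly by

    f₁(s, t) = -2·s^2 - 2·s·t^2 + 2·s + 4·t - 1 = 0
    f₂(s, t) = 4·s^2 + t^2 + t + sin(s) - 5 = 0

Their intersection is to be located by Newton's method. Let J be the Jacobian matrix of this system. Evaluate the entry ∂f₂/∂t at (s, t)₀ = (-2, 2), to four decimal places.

∂f₂/∂t = 2·t + 1.
At (-2, 2) this is 5.0000.

5.0000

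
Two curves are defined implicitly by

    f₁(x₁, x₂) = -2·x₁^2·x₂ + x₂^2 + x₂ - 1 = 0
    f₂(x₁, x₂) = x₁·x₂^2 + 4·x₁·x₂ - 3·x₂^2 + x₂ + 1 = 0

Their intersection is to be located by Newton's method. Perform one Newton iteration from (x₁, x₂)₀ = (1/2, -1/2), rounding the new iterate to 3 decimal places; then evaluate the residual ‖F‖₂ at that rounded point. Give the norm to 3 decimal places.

At (1/2, -1/2): F = (-1.000, -1.125).
Jacobian J = [[-4·x₁·x₂, -2·x₁^2 + 2·x₂ + 1], [x₂^2 + 4·x₂, 2·x₁·x₂ + 4·x₁ - 6·x₂ + 1]].
At the point, J = [[1.000, -0.500], [-1.750, 5.500]] (det J = 4.625).
Solving J·Δ = −F gives Δ = (1.311, 0.622).
Then the next iterate is (x₁, x₂)₁ = (1.811, 0.122).
Re-evaluating at (1.811, 0.122): F = (-1.66337, 1.98807), so ‖F‖₂ = 2.592.

2.592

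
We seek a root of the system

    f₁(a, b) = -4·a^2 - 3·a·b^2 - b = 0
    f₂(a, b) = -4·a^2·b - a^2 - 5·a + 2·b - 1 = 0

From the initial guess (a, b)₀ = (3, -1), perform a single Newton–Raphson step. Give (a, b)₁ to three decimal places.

(1.073, -1.472)

At (3, -1): F = (-44.000, 9.000).
Jacobian J = [[-8·a - 3·b^2, -6·a·b - 1], [-8·a·b - 2·a - 5, -4·a^2 + 2]].
At the point, J = [[-27.000, 17.000], [13.000, -34.000]] (det J = 697.000).
Solving J·Δ = −F gives Δ = (-1.927, -0.472).
Then the next iterate is (a, b)₁ = (1.073, -1.472).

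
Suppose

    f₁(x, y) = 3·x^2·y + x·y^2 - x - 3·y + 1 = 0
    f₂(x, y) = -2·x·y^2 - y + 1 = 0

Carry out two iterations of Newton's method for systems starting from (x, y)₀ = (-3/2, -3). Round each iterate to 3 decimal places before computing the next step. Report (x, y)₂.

(-1.587, -0.462)

At (-3/2, -3): F = (-22.250, 31.000).
Jacobian J = [[6·x·y + y^2 - 1, 3·x^2 + 2·x·y - 3], [-2·y^2, -4·x·y - 1]].
At the point, J = [[35.000, 12.750], [-18.000, -19.000]] (det J = -435.500).
Solving J·Δ = −F gives Δ = (0.063, 1.572).
Then the next iterate is (x, y)₁ = (-1.437, -1.428).
Round to (-1.437, -1.428) and repeat: F = (-5.05563, 8.28861), J = [[13.35140, 7.29898], [-4.07837, -9.20814]].
Δ = (-0.150, 0.966), so (x, y)₂ = (-1.587, -0.462).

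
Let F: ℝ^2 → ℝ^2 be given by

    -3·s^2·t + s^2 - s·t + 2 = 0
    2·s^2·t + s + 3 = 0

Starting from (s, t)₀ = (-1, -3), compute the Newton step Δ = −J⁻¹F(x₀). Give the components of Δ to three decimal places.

At (-1, -3): F = (9.000, -4.000).
Jacobian J = [[-6·s·t + 2·s - t, -3·s^2 - s], [4·s·t + 1, 2·s^2]].
At the point, J = [[-17.000, -2.000], [13.000, 2.000]] (det J = -8.000).
Solving J·Δ = −F gives Δ = (1.250, -6.125).

(1.250, -6.125)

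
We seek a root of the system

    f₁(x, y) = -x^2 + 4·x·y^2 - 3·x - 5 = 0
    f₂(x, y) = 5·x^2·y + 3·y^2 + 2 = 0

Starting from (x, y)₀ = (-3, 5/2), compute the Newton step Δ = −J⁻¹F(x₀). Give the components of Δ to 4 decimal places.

At (-3, 5/2): F = (-80.0000, 133.2500).
Jacobian J = [[-2·x + 4·y^2 - 3, 8·x·y], [10·x·y, 5·x^2 + 6·y]].
At the point, J = [[28.0000, -60.0000], [-75.0000, 60.0000]] (det J = -2820.0000).
Solving J·Δ = −F gives Δ = (1.1330, -0.8046).

(1.1330, -0.8046)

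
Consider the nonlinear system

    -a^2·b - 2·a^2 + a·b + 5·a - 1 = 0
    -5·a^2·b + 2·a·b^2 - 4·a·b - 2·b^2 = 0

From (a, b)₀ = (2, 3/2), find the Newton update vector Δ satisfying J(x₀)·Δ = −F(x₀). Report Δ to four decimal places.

At (2, 3/2): F = (-2.0000, -37.5000).
Jacobian J = [[-2·a·b - 4·a + b + 5, -a^2 + a], [-10·a·b + 2·b^2 - 4·b, -5·a^2 + 4·a·b - 4·a - 4·b]].
At the point, J = [[-7.5000, -2.0000], [-31.5000, -22.0000]] (det J = 102.0000).
Solving J·Δ = −F gives Δ = (0.3039, -2.1397).

(0.3039, -2.1397)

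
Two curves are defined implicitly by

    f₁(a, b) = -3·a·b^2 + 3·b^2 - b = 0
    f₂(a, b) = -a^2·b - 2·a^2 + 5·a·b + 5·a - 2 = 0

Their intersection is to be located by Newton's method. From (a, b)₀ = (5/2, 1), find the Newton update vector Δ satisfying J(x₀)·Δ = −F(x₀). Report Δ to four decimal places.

At (5/2, 1): F = (-5.5000, 4.2500).
Jacobian J = [[-3·b^2, -6·a·b + 6·b - 1], [-2·a·b - 4·a + 5·b + 5, -a^2 + 5·a]].
At the point, J = [[-3.0000, -10.0000], [-5.0000, 6.2500]] (det J = -68.7500).
Solving J·Δ = −F gives Δ = (0.1182, -0.5855).

(0.1182, -0.5855)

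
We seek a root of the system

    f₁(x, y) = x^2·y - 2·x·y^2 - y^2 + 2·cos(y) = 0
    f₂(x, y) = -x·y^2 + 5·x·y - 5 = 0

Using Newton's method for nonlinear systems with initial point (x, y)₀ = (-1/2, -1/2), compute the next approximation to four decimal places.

At (-1/2, -1/2): F = (1.630165, -3.6250).
Jacobian J = [[2·x·y - 2·y^2, x^2 - 4·x·y - 2·y - 2·sin(y)], [-y^2 + 5·y, -2·x·y + 5·x]].
At the point, J = [[0.0000, 1.208851], [-2.7500, -3.0000]] (det J = 3.324340).
Solving J·Δ = −F gives Δ = (0.1529, -1.3485).
Then the next iterate is (x, y)₁ = (-0.3471, -1.8485).

(-0.3471, -1.8485)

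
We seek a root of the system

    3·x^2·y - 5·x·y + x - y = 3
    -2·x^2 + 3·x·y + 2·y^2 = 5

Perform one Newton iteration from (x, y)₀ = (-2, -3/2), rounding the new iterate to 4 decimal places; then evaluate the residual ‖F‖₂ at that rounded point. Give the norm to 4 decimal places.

10.8035

At (-2, -3/2): F = (-36.5000, 0.5000).
Jacobian J = [[6·x·y - 5·y + 1, 3·x^2 - 5·x - 1], [-4·x + 3·y, 3·x + 4·y]].
At the point, J = [[26.5000, 21.0000], [3.5000, -12.0000]] (det J = -391.5000).
Solving J·Δ = −F gives Δ = (1.0920, 0.3602).
Then the next iterate is (x, y)₁ = (-0.9080, -1.1398).
Re-evaluating at (-0.9080, -1.1398): F = (-10.762064, -0.945825), so ‖F‖₂ = 10.8035.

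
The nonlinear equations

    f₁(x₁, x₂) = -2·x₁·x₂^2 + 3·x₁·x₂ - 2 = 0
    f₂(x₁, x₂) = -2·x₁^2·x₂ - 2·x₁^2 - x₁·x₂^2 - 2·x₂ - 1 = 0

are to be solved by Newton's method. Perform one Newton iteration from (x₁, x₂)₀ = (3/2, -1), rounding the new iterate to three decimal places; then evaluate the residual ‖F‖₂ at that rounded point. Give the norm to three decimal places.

At (3/2, -1): F = (-9.500, -0.500).
Jacobian J = [[-2·x₂^2 + 3·x₂, -4·x₁·x₂ + 3·x₁], [-4·x₁·x₂ - 4·x₁ - x₂^2, -2·x₁^2 - 2·x₁·x₂ - 2]].
At the point, J = [[-5.000, 10.500], [-1.000, -3.500]] (det J = 28.000).
Solving J·Δ = −F gives Δ = (-1.375, 0.250).
Then the next iterate is (x₁, x₂)₁ = (0.125, -0.750).
Re-evaluating at (0.125, -0.750): F = (-2.42188, 0.42188), so ‖F‖₂ = 2.458.

2.458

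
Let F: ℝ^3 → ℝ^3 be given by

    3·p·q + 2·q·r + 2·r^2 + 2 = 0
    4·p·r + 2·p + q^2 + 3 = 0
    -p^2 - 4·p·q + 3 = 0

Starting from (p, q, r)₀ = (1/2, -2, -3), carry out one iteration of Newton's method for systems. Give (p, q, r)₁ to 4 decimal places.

(0.1342, 0.0947, -1.6395)

At (1/2, -2, -3): F = (29.0000, 2.0000, 6.7500).
Jacobian J = [[3·q, 3·p + 2·r, 2·q + 4·r], [4·r + 2, 2·q, 4·p], [-2·p - 4·q, -4·p, 0]].
At the point, J = [[-6.0000, -4.5000, -16.0000], [-10.0000, -4.0000, 2.0000], [7.0000, -2.0000, 0.0000]] (det J = -855.0000).
Solving J·Δ = −F gives Δ = (-0.3658, 2.0947, 1.3605).
Then the next iterate is (p, q, r)₁ = (0.1342, 0.0947, -1.6395).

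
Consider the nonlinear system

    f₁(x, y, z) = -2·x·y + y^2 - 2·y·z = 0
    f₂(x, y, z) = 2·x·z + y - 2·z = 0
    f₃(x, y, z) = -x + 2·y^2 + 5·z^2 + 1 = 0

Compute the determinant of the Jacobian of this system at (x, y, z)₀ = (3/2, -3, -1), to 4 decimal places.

J = [[-2·y, -2·x + 2·y - 2·z, -2·y], [2·z, 1, 2·x - 2], [-1, 4·y, 10·z]].
At the point, J = [[6.0000, -7.0000, 6.0000], [-2.0000, 1.0000, 1.0000], [-1.0000, -12.0000, -10.0000]].
det J = 309.0000.

309.0000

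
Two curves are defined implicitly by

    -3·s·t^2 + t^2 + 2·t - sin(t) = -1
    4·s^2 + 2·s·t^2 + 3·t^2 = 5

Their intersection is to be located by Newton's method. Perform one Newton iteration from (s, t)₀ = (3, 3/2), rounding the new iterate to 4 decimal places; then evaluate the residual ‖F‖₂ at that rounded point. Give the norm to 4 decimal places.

At (3, 3/2): F = (-14.997495, 51.2500).
Jacobian J = [[-3·t^2, -6·s·t + 2·t - cos(t) + 2], [8·s + 2·t^2, 4·s·t + 6·t]].
At the point, J = [[-6.7500, -22.070737], [28.5000, 27.0000]] (det J = 446.766010).
Solving J·Δ = −F gives Δ = (-1.6254, -0.1824).
Then the next iterate is (s, t)₁ = (1.3746, 1.3176).
Re-evaluating at (1.3746, 1.3176): F = (-2.756051, 12.539113), so ‖F‖₂ = 12.8384.

12.8384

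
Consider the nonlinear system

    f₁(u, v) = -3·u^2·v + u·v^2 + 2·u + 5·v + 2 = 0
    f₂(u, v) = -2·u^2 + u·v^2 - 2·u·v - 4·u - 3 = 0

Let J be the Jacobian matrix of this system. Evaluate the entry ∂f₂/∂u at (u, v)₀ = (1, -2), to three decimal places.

∂f₂/∂u = -4·u + v^2 - 2·v - 4.
At (1, -2) this is 0.000.

0.000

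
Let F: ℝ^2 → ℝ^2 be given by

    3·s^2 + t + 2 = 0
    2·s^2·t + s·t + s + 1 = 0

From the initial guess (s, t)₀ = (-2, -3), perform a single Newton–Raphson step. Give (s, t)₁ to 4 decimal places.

At (-2, -3): F = (11.0000, -19.0000).
Jacobian J = [[6·s, 1], [4·s·t + t + 1, 2·s^2 + s]].
At the point, J = [[-12.0000, 1.0000], [22.0000, 6.0000]] (det J = -94.0000).
Solving J·Δ = −F gives Δ = (0.9043, -0.1489).
Then the next iterate is (s, t)₁ = (-1.0957, -3.1489).

(-1.0957, -3.1489)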